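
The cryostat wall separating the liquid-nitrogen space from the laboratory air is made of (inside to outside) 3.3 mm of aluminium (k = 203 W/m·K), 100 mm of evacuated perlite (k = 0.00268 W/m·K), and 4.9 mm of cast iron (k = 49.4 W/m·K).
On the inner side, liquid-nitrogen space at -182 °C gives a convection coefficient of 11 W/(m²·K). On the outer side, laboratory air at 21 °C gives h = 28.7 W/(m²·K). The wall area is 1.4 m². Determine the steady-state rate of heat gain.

Q ≈ 7.59 W

Series thermal resistances:
R_inner film = 1/(h_i·A) = 1/(11×1.4) = 0.06494 K/W
R_aluminium = L/(kA) = 0.0033/(203×1.4) = 1.161×10^-5 K/W
R_evacuated perlite = L/(kA) = 0.1/(0.00268×1.4) = 26.65 K/W
R_cast iron = L/(kA) = 0.0049/(49.4×1.4) = 7.085×10^-5 K/W
R_outer film = 1/(h_o·A) = 1/(28.7×1.4) = 0.02489 K/W
R_total = 26.74 K/W
Q = ΔT / R_total = 203 / 26.74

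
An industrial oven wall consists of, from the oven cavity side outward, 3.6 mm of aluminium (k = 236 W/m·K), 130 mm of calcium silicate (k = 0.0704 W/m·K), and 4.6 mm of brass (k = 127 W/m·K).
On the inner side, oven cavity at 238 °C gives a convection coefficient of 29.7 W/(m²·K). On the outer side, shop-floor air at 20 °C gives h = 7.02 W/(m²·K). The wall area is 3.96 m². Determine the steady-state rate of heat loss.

Q ≈ 427 W

Series thermal resistances:
R_inner film = 1/(h_i·A) = 1/(29.7×3.96) = 0.008503 K/W
R_aluminium = L/(kA) = 0.0036/(236×3.96) = 3.852×10^-6 K/W
R_calcium silicate = L/(kA) = 0.13/(0.0704×3.96) = 0.4663 K/W
R_brass = L/(kA) = 0.0046/(127×3.96) = 9.147×10^-6 K/W
R_outer film = 1/(h_o·A) = 1/(7.02×3.96) = 0.03597 K/W
R_total = 0.5108 K/W
Q = ΔT / R_total = 218 / 0.5108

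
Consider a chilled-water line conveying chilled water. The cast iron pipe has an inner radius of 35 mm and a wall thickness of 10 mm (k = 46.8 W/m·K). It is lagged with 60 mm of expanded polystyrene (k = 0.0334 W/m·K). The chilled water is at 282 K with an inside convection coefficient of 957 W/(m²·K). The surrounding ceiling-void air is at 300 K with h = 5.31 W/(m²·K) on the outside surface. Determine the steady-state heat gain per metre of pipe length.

q′ ≈ 4.16 W/m

Treating each annulus and film as a series resistance:
R_inner film = 1/(h_i·2πr₁L) = 1/(957×2π×0.035×1) = 0.004752 K/W
R_cast iron pipe wall = ln(45/35)/(2π×46.8×1) = 8.547×10^-4 K/W
R_expanded polystyrene = ln(105/45)/(2π×0.0334×1) = 4.037 K/W
R_outer film = 1/(h_o·2πr_oL) = 1/(5.31×2π×0.105×1) = 0.2855 K/W
R_total = 4.329 K/W
Q = ΔT/R_total = 18/4.329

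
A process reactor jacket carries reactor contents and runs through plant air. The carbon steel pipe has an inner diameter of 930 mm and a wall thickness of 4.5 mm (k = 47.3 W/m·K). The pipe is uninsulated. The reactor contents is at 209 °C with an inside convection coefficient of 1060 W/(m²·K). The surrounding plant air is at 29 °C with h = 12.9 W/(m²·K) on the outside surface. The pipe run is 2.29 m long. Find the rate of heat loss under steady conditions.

Q ≈ 15500 W

Per-layer cylindrical resistances, series-summed:
R_inner film = 1/(h_i·2πr₁L) = 1/(1060×2π×0.465×2.29) = 1.41×10^-4 K/W
R_carbon steel pipe wall = ln(469.5/465)/(2π×47.3×2.29) = 1.415×10^-5 K/W
R_outer film = 1/(h_o·2πr_oL) = 1/(12.9×2π×0.4695×2.29) = 0.01148 K/W
R_total = 0.01163 K/W
Q = ΔT/R_total = 180/0.01163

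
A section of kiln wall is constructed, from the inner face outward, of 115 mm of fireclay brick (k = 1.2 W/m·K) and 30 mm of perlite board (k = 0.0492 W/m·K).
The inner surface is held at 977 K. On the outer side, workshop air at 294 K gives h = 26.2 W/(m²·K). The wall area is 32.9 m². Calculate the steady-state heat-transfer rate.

Thermal resistances in series:
R_fireclay brick = L/(kA) = 0.115/(1.2×32.9) = 0.002913 K/W
R_perlite board = L/(kA) = 0.03/(0.0492×32.9) = 0.01853 K/W
R_outer film = 1/(h_o·A) = 1/(26.2×32.9) = 0.00116 K/W
R_total = 0.02261 K/W
Q = ΔT / R_total = 683 / 0.02261

Q ≈ 30200 W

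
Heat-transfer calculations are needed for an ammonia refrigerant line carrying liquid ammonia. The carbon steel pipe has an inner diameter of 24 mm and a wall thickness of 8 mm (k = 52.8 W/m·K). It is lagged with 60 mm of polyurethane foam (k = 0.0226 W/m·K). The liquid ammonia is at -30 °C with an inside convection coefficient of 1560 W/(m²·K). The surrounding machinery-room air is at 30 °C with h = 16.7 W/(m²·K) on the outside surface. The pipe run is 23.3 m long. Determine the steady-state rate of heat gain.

Q ≈ 141 W

Radial resistances (cylindrical: R_cond = ln(r_o/r_i)/(2πkL), R_conv = 1/(h·2πrL)):
R_inner film = 1/(h_i·2πr₁L) = 1/(1560×2π×0.012×23.3) = 3.649×10^-4 K/W
R_carbon steel pipe wall = ln(20/12)/(2π×52.8×23.3) = 6.609×10^-5 K/W
R_polyurethane foam = ln(80/20)/(2π×0.0226×23.3) = 0.419 K/W
R_outer film = 1/(h_o·2πr_oL) = 1/(16.7×2π×0.08×23.3) = 0.005113 K/W
R_total = 0.4245 K/W
Q = ΔT/R_total = 60/0.4245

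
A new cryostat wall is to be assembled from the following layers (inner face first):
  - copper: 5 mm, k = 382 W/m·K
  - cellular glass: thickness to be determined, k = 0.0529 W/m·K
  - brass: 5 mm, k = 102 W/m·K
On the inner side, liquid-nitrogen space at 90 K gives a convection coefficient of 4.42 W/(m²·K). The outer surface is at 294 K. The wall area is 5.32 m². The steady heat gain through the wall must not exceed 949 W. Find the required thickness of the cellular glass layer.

L ≈ 48.5 mm

Model the wall as resistances in series:
R_inner film = 1/(h_i·A) = 1/(4.42×5.32) = 0.04253 K/W
R_copper = L/(kA) = 0.005/(382×5.32) = 2.46×10^-6 K/W
R_brass = L/(kA) = 0.005/(102×5.32) = 9.214×10^-6 K/W
Sum of the known resistances R_other = 0.04254 K/W
Required total resistance R_tot = ΔT/Q_allow = 204/949 = 0.215 K/W
R_cellular glass = R_tot − R_other = 0.1724 K/W
L = R·k·A = 0.1724×0.0529×5.32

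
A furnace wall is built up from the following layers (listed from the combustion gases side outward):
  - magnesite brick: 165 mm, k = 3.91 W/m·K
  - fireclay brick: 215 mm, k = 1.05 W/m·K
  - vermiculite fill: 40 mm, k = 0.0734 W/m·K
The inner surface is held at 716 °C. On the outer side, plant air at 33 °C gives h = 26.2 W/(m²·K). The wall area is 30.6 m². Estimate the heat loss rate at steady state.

Model the wall as resistances in series:
R_magnesite brick = L/(kA) = 0.165/(3.91×30.6) = 0.001379 K/W
R_fireclay brick = L/(kA) = 0.215/(1.05×30.6) = 0.006692 K/W
R_vermiculite fill = L/(kA) = 0.04/(0.0734×30.6) = 0.01781 K/W
R_outer film = 1/(h_o·A) = 1/(26.2×30.6) = 0.001247 K/W
R_total = 0.02713 K/W
Q = ΔT / R_total = 683 / 0.02713

Q ≈ 25200 W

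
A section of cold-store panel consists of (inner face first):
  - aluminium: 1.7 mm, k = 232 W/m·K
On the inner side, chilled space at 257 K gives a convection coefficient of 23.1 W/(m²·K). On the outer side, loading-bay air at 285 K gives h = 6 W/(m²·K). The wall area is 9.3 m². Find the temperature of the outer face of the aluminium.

T ≈ 263 K

Using the resistance-network approach (series):
R_inner film = 1/(h_i·A) = 1/(23.1×9.3) = 0.004655 K/W
R_aluminium = L/(kA) = 0.0017/(232×9.3) = 7.879×10^-7 K/W
R_outer film = 1/(h_o·A) = 1/(6×9.3) = 0.01792 K/W
R_total = 0.02258 K/W;  Q = ΔT/R_total = 28/0.02258 = 1240 W
T_interface = T_inner + Q·ΣR(inner→interface) = 257 + 1240×0.004656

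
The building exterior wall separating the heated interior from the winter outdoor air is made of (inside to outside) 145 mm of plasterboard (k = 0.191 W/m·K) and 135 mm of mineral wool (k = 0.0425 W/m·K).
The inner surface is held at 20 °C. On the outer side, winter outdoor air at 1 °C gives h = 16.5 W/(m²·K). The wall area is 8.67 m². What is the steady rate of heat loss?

Model the wall as resistances in series:
R_plasterboard = L/(kA) = 0.145/(0.191×8.67) = 0.08756 K/W
R_mineral wool = L/(kA) = 0.135/(0.0425×8.67) = 0.3664 K/W
R_outer film = 1/(h_o·A) = 1/(16.5×8.67) = 0.00699 K/W
R_total = 0.4609 K/W
Q = ΔT / R_total = 19 / 0.4609

Q ≈ 41.2 W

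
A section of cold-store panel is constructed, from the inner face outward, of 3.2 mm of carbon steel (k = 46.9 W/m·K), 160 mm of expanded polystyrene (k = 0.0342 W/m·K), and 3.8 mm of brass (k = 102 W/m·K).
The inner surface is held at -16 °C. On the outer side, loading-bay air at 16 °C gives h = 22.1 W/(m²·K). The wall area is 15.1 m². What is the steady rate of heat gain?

Model the wall as resistances in series:
R_carbon steel = L/(kA) = 0.0032/(46.9×15.1) = 4.519×10^-6 K/W
R_expanded polystyrene = L/(kA) = 0.16/(0.0342×15.1) = 0.3098 K/W
R_brass = L/(kA) = 0.0038/(102×15.1) = 2.467×10^-6 K/W
R_outer film = 1/(h_o·A) = 1/(22.1×15.1) = 0.002997 K/W
R_total = 0.3128 K/W
Q = ΔT / R_total = 32 / 0.3128

Q ≈ 102 W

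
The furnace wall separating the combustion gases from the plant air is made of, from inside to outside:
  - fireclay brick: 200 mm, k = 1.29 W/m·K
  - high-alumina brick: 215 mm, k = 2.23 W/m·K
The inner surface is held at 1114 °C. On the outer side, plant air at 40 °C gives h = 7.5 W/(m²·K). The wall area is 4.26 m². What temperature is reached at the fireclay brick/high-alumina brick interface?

Model the wall as resistances in series:
R_fireclay brick = L/(kA) = 0.2/(1.29×4.26) = 0.03639 K/W
R_high-alumina brick = L/(kA) = 0.215/(2.23×4.26) = 0.02263 K/W
R_outer film = 1/(h_o·A) = 1/(7.5×4.26) = 0.0313 K/W
R_total = 0.09033 K/W;  Q = ΔT/R_total = 1074/0.09033 = 11890 W
T_interface = T_inner − Q·ΣR(inner→interface) = 1114 − 11900×0.03639

T ≈ 681 °C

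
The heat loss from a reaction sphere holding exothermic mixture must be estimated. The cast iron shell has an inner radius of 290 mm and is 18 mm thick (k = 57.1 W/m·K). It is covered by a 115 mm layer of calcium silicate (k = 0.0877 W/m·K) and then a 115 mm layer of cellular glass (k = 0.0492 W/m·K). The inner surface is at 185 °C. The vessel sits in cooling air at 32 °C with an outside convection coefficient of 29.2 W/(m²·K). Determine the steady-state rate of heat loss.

Each spherical layer contributes R = (1/r_i − 1/r_o)/(4πk):
R_cast iron shell = (1/0.29 − 1/0.308)/(4π×57.1) = 2.809×10^-4 K/W
R_calcium silicate = (1/0.308 − 1/0.423)/(4π×0.0877) = 0.8009 K/W
R_cellular glass = (1/0.423 − 1/0.538)/(4π×0.0492) = 0.8173 K/W
R_outer film = 1/(h·4πr_o²) = 1/(29.2×4π×0.538²) = 0.009415 K/W
R_total = 1.628 K/W
Q = ΔT/R_total = 153/1.628

Q ≈ 94 W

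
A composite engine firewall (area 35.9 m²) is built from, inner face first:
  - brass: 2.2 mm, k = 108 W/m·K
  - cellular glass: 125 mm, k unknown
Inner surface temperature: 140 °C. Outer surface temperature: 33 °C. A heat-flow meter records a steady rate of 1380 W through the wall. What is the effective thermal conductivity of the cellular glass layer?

Treating each layer as a thermal resistance in series:
R_brass = L/(kA) = 0.0022/(108×35.9) = 5.674×10^-7 K/W
Sum of known resistances R_other = 5.674×10^-7 K/W
Total R = ΔT/Q = 107/1380 = 0.07754 K/W
R_cellular glass = R_total − R_other = 0.07754 K/W
k = L/(R·A) = 0.125/(0.07754×35.9)

k ≈ 0.0449 W/(m·K)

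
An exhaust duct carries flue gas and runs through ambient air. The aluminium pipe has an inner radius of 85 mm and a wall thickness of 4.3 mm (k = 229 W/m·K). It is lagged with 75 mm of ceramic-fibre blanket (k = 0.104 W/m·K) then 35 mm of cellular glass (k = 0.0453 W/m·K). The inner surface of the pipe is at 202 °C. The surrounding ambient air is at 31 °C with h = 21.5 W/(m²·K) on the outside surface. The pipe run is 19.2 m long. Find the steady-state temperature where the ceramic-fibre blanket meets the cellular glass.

Treating each annulus and film as a series resistance:
R_aluminium pipe wall = ln(89.3/85)/(2π×229×19.2) = 1.786×10^-6 K/W
R_ceramic-fibre blanket = ln(164.3/89.3)/(2π×0.104×19.2) = 0.0486 K/W
R_cellular glass = ln(199.3/164.3)/(2π×0.0453×19.2) = 0.03534 K/W
R_outer film = 1/(h_o·2πr_oL) = 1/(21.5×2π×0.1993×19.2) = 0.001935 K/W
R_total = 0.08587 K/W
Q = ΔT/R_total = 171/0.08587
Q = 1990 W
T_interface = T_inner − Q·ΣR(inner→interface) = 202 − 1990×0.0486

T ≈ 105 °C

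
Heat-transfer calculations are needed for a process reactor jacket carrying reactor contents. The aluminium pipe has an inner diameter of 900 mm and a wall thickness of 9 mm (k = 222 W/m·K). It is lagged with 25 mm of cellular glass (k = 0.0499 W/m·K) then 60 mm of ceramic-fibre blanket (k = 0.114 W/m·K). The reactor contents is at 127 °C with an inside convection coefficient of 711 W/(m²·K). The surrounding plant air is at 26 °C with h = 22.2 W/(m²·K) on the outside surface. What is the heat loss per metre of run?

q′ ≈ 292 W/m

Cylindrical conduction, so R = ln(r₂/r₁)/(2πkL) per layer, in series:
R_inner film = 1/(h_i·2πr₁L) = 1/(711×2π×0.45×1) = 4.974×10^-4 K/W
R_aluminium pipe wall = ln(459/450)/(2π×222×1) = 1.42×10^-5 K/W
R_cellular glass = ln(484/459)/(2π×0.0499×1) = 0.1692 K/W
R_ceramic-fibre blanket = ln(544/484)/(2π×0.114×1) = 0.1632 K/W
R_outer film = 1/(h_o·2πr_oL) = 1/(22.2×2π×0.544×1) = 0.01318 K/W
R_total = 0.346 K/W
Q = ΔT/R_total = 101/0.346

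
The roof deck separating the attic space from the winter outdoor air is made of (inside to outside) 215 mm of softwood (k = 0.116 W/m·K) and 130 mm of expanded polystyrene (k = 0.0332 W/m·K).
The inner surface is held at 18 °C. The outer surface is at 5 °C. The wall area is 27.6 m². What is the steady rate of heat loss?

Q ≈ 62.2 W

Treating each layer as a thermal resistance in series:
R_softwood = L/(kA) = 0.215/(0.116×27.6) = 0.06715 K/W
R_expanded polystyrene = L/(kA) = 0.13/(0.0332×27.6) = 0.1419 K/W
R_total = 0.209 K/W
Q = ΔT / R_total = 13 / 0.209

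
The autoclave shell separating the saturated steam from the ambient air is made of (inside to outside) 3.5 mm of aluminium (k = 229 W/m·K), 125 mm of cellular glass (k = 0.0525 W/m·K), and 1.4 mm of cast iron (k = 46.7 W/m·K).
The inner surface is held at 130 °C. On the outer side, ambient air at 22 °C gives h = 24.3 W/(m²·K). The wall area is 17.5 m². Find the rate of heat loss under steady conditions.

Q ≈ 780 W

Using the resistance-network approach (series):
R_aluminium = L/(kA) = 0.0035/(229×17.5) = 8.734×10^-7 K/W
R_cellular glass = L/(kA) = 0.125/(0.0525×17.5) = 0.1361 K/W
R_cast iron = L/(kA) = 0.0014/(46.7×17.5) = 1.713×10^-6 K/W
R_outer film = 1/(h_o·A) = 1/(24.3×17.5) = 0.002352 K/W
R_total = 0.1384 K/W
Q = ΔT / R_total = 108 / 0.1384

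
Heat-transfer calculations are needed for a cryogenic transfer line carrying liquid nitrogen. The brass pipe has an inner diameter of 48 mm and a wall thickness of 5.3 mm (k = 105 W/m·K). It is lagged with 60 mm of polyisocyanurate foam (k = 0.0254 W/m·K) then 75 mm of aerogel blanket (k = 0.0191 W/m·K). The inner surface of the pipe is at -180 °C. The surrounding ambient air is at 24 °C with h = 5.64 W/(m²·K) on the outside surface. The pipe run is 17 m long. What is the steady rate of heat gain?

Q ≈ 283 W

Per-layer cylindrical resistances, series-summed:
R_brass pipe wall = ln(29.3/24)/(2π×105×17) = 1.779×10^-5 K/W
R_polyisocyanurate foam = ln(89.3/29.3)/(2π×0.0254×17) = 0.4108 K/W
R_aerogel blanket = ln(164.3/89.3)/(2π×0.0191×17) = 0.2988 K/W
R_outer film = 1/(h_o·2πr_oL) = 1/(5.64×2π×0.1643×17) = 0.0101 K/W
R_total = 0.7197 K/W
Q = ΔT/R_total = 204/0.7197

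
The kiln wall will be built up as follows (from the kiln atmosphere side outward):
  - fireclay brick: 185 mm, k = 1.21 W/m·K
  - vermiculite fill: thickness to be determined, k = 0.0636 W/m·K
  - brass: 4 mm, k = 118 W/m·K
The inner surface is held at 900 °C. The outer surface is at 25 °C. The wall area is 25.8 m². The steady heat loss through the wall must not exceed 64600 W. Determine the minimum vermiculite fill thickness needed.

L ≈ 12.5 mm

Treating each layer as a thermal resistance in series:
R_fireclay brick = L/(kA) = 0.185/(1.21×25.8) = 0.005926 K/W
R_brass = L/(kA) = 0.004/(118×25.8) = 1.314×10^-6 K/W
Sum of the known resistances R_other = 0.005927 K/W
Required total resistance R_tot = ΔT/Q_allow = 875/64600 = 0.01354 K/W
R_vermiculite fill = R_tot − R_other = 0.007618 K/W
L = R·k·A = 0.007618×0.0636×25.8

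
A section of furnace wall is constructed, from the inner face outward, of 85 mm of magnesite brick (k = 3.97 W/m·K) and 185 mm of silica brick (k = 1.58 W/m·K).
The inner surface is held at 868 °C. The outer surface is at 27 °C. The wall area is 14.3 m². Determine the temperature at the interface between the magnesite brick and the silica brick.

Treating each layer as a thermal resistance in series:
R_magnesite brick = L/(kA) = 0.085/(3.97×14.3) = 0.001497 K/W
R_silica brick = L/(kA) = 0.185/(1.58×14.3) = 0.008188 K/W
R_total = 0.009685 K/W;  Q = ΔT/R_total = 841/0.009685 = 86830 W
T_interface = T_inner − Q·ΣR(inner→interface) = 868 − 86800×0.001497

T ≈ 738 °C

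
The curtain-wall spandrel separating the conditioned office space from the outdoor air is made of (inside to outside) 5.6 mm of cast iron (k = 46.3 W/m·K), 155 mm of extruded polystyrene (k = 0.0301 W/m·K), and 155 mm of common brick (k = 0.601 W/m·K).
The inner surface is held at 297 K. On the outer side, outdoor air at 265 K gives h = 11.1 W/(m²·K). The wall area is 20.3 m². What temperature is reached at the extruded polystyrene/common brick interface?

T ≈ 267 K

Treating each layer as a thermal resistance in series:
R_cast iron = L/(kA) = 0.0056/(46.3×20.3) = 5.958×10^-6 K/W
R_extruded polystyrene = L/(kA) = 0.155/(0.0301×20.3) = 0.2537 K/W
R_common brick = L/(kA) = 0.155/(0.601×20.3) = 0.0127 K/W
R_outer film = 1/(h_o·A) = 1/(11.1×20.3) = 0.004438 K/W
R_total = 0.2708 K/W;  Q = ΔT/R_total = 32/0.2708 = 118.2 W
T_interface = T_inner − Q·ΣR(inner→interface) = 297 − 118×0.2537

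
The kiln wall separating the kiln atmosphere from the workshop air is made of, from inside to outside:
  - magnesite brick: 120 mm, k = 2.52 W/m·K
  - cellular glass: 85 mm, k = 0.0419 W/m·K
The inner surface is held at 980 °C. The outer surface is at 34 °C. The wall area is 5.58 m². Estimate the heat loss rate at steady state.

Treating each layer as a thermal resistance in series:
R_magnesite brick = L/(kA) = 0.12/(2.52×5.58) = 0.008534 K/W
R_cellular glass = L/(kA) = 0.085/(0.0419×5.58) = 0.3636 K/W
R_total = 0.3721 K/W
Q = ΔT / R_total = 946 / 0.3721

Q ≈ 2540 W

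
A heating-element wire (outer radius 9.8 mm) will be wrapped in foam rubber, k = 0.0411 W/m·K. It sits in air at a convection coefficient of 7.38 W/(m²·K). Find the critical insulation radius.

For a cylinder r_cr = k/h = 0.0411/7.38
r_cr = 5.57 mm; since the bare radius (9.8 mm) is above r_cr, any added insulation will reduce heat loss.

r_cr ≈ 5.57 mm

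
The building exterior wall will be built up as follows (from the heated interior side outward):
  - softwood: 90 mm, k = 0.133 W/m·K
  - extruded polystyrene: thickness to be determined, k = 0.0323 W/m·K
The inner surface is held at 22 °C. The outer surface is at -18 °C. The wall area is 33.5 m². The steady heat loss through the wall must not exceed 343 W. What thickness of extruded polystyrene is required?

L ≈ 104 mm

Model the wall as resistances in series:
R_softwood = L/(kA) = 0.09/(0.133×33.5) = 0.0202 K/W
Sum of the known resistances R_other = 0.0202 K/W
Required total resistance R_tot = ΔT/Q_allow = 40/343 = 0.1166 K/W
R_extruded polystyrene = R_tot − R_other = 0.09642 K/W
L = R·k·A = 0.09642×0.0323×33.5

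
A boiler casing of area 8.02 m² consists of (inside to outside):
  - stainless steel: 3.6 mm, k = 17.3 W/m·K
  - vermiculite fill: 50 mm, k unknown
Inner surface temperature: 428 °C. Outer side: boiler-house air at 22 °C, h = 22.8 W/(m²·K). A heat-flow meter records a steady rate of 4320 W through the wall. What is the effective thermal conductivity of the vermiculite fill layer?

k ≈ 0.0705 W/(m·K)

Using the resistance-network approach (series):
R_stainless steel = L/(kA) = 0.0036/(17.3×8.02) = 2.595×10^-5 K/W
R_outer film = 1/(h_o·A) = 1/(22.8×8.02) = 0.005469 K/W
Sum of known resistances R_other = 0.005495 K/W
Total R = ΔT/Q = 406/4320 = 0.09398 K/W
R_vermiculite fill = R_total − R_other = 0.08849 K/W
k = L/(R·A) = 0.05/(0.08849×8.02)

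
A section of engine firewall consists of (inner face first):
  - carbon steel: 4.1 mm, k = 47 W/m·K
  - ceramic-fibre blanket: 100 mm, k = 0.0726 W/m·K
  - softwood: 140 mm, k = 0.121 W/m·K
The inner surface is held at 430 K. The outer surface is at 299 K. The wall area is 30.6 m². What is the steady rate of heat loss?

Model the wall as resistances in series:
R_carbon steel = L/(kA) = 0.0041/(47×30.6) = 2.851×10^-6 K/W
R_ceramic-fibre blanket = L/(kA) = 0.1/(0.0726×30.6) = 0.04501 K/W
R_softwood = L/(kA) = 0.14/(0.121×30.6) = 0.03781 K/W
R_total = 0.08283 K/W
Q = ΔT / R_total = 131 / 0.08283

Q ≈ 1580 W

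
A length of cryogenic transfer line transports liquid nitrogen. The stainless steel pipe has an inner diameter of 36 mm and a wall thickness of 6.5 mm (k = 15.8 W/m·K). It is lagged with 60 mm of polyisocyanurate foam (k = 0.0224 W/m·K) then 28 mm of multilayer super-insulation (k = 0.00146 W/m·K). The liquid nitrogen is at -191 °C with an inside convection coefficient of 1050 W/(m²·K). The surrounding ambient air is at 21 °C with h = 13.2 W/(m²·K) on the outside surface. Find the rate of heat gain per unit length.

q′ ≈ 5.28 W/m

For a radial system each layer contributes R = ln(r_out/r_in)/(2πkL); films add R = 1/(hA).
R_inner film = 1/(h_i·2πr₁L) = 1/(1050×2π×0.018×1) = 0.008421 K/W
R_stainless steel pipe wall = ln(24.5/18)/(2π×15.8×1) = 0.003106 K/W
R_polyisocyanurate foam = ln(84.5/24.5)/(2π×0.0224×1) = 8.797 K/W
R_multilayer super-insulation = ln(112.5/84.5)/(2π×0.00146×1) = 31.2 K/W
R_outer film = 1/(h_o·2πr_oL) = 1/(13.2×2π×0.1125×1) = 0.1072 K/W
R_total = 40.11 K/W
Q = ΔT/R_total = 212/40.11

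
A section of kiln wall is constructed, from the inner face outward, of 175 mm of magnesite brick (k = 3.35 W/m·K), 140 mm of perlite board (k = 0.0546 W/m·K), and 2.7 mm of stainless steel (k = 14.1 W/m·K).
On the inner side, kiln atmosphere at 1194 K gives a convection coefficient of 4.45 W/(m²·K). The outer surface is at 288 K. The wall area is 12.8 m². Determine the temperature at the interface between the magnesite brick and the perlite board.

Treating each layer as a thermal resistance in series:
R_inner film = 1/(h_i·A) = 1/(4.45×12.8) = 0.01756 K/W
R_magnesite brick = L/(kA) = 0.175/(3.35×12.8) = 0.004081 K/W
R_perlite board = L/(kA) = 0.14/(0.0546×12.8) = 0.2003 K/W
R_stainless steel = L/(kA) = 0.0027/(14.1×12.8) = 1.496×10^-5 K/W
R_total = 0.222 K/W;  Q = ΔT/R_total = 906/0.222 = 4082 W
T_interface = T_inner − Q·ΣR(inner→interface) = 1194 − 4080×0.02164

T ≈ 1110 K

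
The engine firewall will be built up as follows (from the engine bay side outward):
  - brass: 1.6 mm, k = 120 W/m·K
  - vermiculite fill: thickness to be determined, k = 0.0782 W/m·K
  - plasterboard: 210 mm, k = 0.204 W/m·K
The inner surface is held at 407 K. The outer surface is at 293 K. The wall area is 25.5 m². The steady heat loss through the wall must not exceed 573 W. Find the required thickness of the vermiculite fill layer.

Thermal resistances in series:
R_brass = L/(kA) = 0.0016/(120×25.5) = 5.229×10^-7 K/W
R_plasterboard = L/(kA) = 0.21/(0.204×25.5) = 0.04037 K/W
Sum of the known resistances R_other = 0.04037 K/W
Required total resistance R_tot = ΔT/Q_allow = 114/573 = 0.199 K/W
R_vermiculite fill = R_tot − R_other = 0.1586 K/W
L = R·k·A = 0.1586×0.0782×25.5

L ≈ 316 mm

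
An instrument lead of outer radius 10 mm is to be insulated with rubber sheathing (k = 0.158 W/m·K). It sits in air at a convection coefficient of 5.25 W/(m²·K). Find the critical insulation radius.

For a cylinder r_cr = k/h = 0.158/5.25
r_cr = 30.1 mm; since the bare radius (10 mm) is below r_cr, adding a thin layer of insulation will *increase* heat loss.

r_cr ≈ 30.1 mm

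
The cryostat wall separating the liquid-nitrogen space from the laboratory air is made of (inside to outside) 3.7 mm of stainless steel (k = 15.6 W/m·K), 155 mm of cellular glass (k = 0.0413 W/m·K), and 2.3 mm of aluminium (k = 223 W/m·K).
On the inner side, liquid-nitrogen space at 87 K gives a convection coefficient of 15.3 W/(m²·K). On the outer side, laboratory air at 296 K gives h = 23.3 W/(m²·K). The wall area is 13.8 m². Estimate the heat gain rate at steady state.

Using the resistance-network approach (series):
R_inner film = 1/(h_i·A) = 1/(15.3×13.8) = 0.004736 K/W
R_stainless steel = L/(kA) = 0.0037/(15.6×13.8) = 1.719×10^-5 K/W
R_cellular glass = L/(kA) = 0.155/(0.0413×13.8) = 0.272 K/W
R_aluminium = L/(kA) = 0.0023/(223×13.8) = 7.474×10^-7 K/W
R_outer film = 1/(h_o·A) = 1/(23.3×13.8) = 0.00311 K/W
R_total = 0.2798 K/W
Q = ΔT / R_total = 209 / 0.2798

Q ≈ 747 W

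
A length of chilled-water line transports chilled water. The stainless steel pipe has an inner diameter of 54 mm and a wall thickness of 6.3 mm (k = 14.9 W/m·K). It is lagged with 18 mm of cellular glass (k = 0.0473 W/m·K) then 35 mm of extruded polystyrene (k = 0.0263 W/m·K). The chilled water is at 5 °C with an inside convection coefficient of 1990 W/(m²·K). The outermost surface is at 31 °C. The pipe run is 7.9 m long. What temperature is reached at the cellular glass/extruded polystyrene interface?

T ≈ 13.2 °C

For a radial system each layer contributes R = ln(r_out/r_in)/(2πkL); films add R = 1/(hA).
R_inner film = 1/(h_i·2πr₁L) = 1/(1990×2π×0.027×7.9) = 3.75×10^-4 K/W
R_stainless steel pipe wall = ln(33.3/27)/(2π×14.9×7.9) = 2.836×10^-4 K/W
R_cellular glass = ln(51.3/33.3)/(2π×0.0473×7.9) = 0.1841 K/W
R_extruded polystyrene = ln(86.3/51.3)/(2π×0.0263×7.9) = 0.3984 K/W
R_total = 0.5831 K/W
Q = ΔT/R_total = 26/0.5831
Q = 44.6 W
T_interface = T_inner + Q·ΣR(inner→interface) = 5 + 44.6×0.1847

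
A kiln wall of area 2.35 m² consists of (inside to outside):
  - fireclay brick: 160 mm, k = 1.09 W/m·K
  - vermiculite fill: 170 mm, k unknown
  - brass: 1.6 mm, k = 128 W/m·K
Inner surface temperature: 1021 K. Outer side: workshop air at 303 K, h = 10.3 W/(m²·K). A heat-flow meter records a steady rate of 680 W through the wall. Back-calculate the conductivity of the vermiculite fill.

Treating each layer as a thermal resistance in series:
R_fireclay brick = L/(kA) = 0.16/(1.09×2.35) = 0.06246 K/W
R_brass = L/(kA) = 0.0016/(128×2.35) = 5.319×10^-6 K/W
R_outer film = 1/(h_o·A) = 1/(10.3×2.35) = 0.04131 K/W
Sum of known resistances R_other = 0.1038 K/W
Total R = ΔT/Q = 718/680 = 1.056 K/W
R_vermiculite fill = R_total − R_other = 0.9521 K/W
k = L/(R·A) = 0.17/(0.9521×2.35)

k ≈ 0.076 W/(m·K)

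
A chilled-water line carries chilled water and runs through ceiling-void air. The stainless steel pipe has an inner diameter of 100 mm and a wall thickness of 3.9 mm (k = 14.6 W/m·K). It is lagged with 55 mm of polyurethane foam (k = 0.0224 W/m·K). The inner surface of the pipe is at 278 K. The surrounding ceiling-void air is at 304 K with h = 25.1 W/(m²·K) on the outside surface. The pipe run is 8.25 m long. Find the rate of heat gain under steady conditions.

Q ≈ 42.4 W

Radial resistances (cylindrical: R_cond = ln(r_o/r_i)/(2πkL), R_conv = 1/(h·2πrL)):
R_stainless steel pipe wall = ln(53.9/50)/(2π×14.6×8.25) = 9.924×10^-5 K/W
R_polyurethane foam = ln(108.9/53.9)/(2π×0.0224×8.25) = 0.6057 K/W
R_outer film = 1/(h_o·2πr_oL) = 1/(25.1×2π×0.1089×8.25) = 0.007058 K/W
R_total = 0.6129 K/W
Q = ΔT/R_total = 26/0.6129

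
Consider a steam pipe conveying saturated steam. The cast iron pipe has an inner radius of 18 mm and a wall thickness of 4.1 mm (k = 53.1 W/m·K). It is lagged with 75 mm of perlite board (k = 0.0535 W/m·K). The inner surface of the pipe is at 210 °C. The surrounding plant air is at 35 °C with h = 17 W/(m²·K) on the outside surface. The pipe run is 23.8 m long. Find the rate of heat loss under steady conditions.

Q ≈ 925 W

Treating each annulus and film as a series resistance:
R_cast iron pipe wall = ln(22.1/18)/(2π×53.1×23.8) = 2.584×10^-5 K/W
R_perlite board = ln(97.1/22.1)/(2π×0.0535×23.8) = 0.185 K/W
R_outer film = 1/(h_o·2πr_oL) = 1/(17×2π×0.0971×23.8) = 0.004051 K/W
R_total = 0.1891 K/W
Q = ΔT/R_total = 175/0.1891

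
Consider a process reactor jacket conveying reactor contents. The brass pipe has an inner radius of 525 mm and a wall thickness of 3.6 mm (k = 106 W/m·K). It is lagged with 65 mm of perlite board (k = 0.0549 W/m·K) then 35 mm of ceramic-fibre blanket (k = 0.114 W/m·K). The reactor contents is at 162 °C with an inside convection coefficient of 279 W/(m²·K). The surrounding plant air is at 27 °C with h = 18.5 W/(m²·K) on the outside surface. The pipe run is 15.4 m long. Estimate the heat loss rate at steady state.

Q ≈ 4820 W

For a radial system each layer contributes R = ln(r_out/r_in)/(2πkL); films add R = 1/(hA).
R_inner film = 1/(h_i·2πr₁L) = 1/(279×2π×0.525×15.4) = 7.056×10^-5 K/W
R_brass pipe wall = ln(528.6/525)/(2π×106×15.4) = 6.663×10^-7 K/W
R_perlite board = ln(593.6/528.6)/(2π×0.0549×15.4) = 0.02183 K/W
R_ceramic-fibre blanket = ln(628.6/593.6)/(2π×0.114×15.4) = 0.005194 K/W
R_outer film = 1/(h_o·2πr_oL) = 1/(18.5×2π×0.6286×15.4) = 8.887×10^-4 K/W
R_total = 0.02799 K/W
Q = ΔT/R_total = 135/0.02799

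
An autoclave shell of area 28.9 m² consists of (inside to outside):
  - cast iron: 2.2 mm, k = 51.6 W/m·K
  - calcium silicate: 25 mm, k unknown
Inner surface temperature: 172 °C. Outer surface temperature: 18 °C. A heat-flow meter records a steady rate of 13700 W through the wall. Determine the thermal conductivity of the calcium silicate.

Model the wall as resistances in series:
R_cast iron = L/(kA) = 0.0022/(51.6×28.9) = 1.475×10^-6 K/W
Sum of known resistances R_other = 1.475×10^-6 K/W
Total R = ΔT/Q = 154/13700 = 0.01124 K/W
R_calcium silicate = R_total − R_other = 0.01124 K/W
k = L/(R·A) = 0.025/(0.01124×28.9)

k ≈ 0.077 W/(m·K)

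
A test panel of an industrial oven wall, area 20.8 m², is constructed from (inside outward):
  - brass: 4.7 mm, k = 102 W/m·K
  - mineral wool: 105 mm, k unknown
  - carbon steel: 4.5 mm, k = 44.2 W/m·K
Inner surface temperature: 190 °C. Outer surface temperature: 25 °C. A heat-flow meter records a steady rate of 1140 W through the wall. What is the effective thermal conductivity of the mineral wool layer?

k ≈ 0.0349 W/(m·K)

Series thermal resistances:
R_brass = L/(kA) = 0.0047/(102×20.8) = 2.215×10^-6 K/W
R_carbon steel = L/(kA) = 0.0045/(44.2×20.8) = 4.895×10^-6 K/W
Sum of known resistances R_other = 7.11×10^-6 K/W
Total R = ΔT/Q = 165/1140 = 0.1447 K/W
R_mineral wool = R_total − R_other = 0.1447 K/W
k = L/(R·A) = 0.105/(0.1447×20.8)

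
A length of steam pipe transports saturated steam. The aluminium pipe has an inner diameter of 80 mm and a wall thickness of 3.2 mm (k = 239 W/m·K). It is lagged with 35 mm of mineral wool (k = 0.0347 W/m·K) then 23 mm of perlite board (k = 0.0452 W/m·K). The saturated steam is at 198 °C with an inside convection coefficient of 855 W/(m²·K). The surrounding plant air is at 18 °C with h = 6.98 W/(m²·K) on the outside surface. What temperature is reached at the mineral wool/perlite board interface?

T ≈ 70.8 °C

Treating each annulus and film as a series resistance:
R_inner film = 1/(h_i·2πr₁L) = 1/(855×2π×0.04×1) = 0.004654 K/W
R_aluminium pipe wall = ln(43.2/40)/(2π×239×1) = 5.125×10^-5 K/W
R_mineral wool = ln(78.2/43.2)/(2π×0.0347×1) = 2.722 K/W
R_perlite board = ln(101.2/78.2)/(2π×0.0452×1) = 0.9078 K/W
R_outer film = 1/(h_o·2πr_oL) = 1/(6.98×2π×0.1012×1) = 0.2253 K/W
R_total = 3.86 K/W
Q = ΔT/R_total = 180/3.86
Q = 46.6 W/m
T_interface = T_inner − Q·ΣR(inner→interface) = 198 − 46.6×2.727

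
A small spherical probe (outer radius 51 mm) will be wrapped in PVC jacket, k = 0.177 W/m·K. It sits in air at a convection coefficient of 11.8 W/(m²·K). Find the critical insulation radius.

For a sphere r_cr = 2k/h = 2×0.177/11.8
r_cr = 30 mm; since the bare radius (51 mm) is above r_cr, any added insulation will reduce heat loss.

r_cr ≈ 30 mm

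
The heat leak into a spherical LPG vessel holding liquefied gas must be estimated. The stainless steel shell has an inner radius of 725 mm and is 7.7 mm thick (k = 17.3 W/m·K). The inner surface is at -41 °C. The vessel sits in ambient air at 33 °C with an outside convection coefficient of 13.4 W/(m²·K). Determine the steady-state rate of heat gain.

Q ≈ 6650 W

For a spherical shell R = (1/r₁ − 1/r₂)/(4πk); film R = 1/(h·4πr²). In series:
R_stainless steel shell = (1/0.725 − 1/0.7327)/(4π×17.3) = 6.668×10^-5 K/W
R_outer film = 1/(h·4πr_o²) = 1/(13.4×4π×0.7327²) = 0.01106 K/W
R_total = 0.01113 K/W
Q = ΔT/R_total = 74/0.01113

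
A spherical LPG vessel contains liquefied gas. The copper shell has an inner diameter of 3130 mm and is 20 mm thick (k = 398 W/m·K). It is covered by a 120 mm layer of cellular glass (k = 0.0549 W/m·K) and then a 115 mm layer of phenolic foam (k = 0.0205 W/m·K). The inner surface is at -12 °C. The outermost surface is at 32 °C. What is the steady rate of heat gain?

Each spherical layer contributes R = (1/r_i − 1/r_o)/(4πk):
R_copper shell = (1/1.565 − 1/1.585)/(4π×398) = 1.612×10^-6 K/W
R_cellular glass = (1/1.585 − 1/1.705)/(4π×0.0549) = 0.06436 K/W
R_phenolic foam = (1/1.705 − 1/1.82)/(4π×0.0205) = 0.1439 K/W
R_total = 0.2082 K/W
Q = ΔT/R_total = 44/0.2082

Q ≈ 211 W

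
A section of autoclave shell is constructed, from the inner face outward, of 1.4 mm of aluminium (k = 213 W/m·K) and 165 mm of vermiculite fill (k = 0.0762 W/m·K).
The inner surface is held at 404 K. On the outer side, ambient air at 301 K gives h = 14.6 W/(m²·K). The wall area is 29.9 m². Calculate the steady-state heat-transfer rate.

Q ≈ 1380 W

Using the resistance-network approach (series):
R_aluminium = L/(kA) = 0.0014/(213×29.9) = 2.198×10^-7 K/W
R_vermiculite fill = L/(kA) = 0.165/(0.0762×29.9) = 0.07242 K/W
R_outer film = 1/(h_o·A) = 1/(14.6×29.9) = 0.002291 K/W
R_total = 0.07471 K/W
Q = ΔT / R_total = 103 / 0.07471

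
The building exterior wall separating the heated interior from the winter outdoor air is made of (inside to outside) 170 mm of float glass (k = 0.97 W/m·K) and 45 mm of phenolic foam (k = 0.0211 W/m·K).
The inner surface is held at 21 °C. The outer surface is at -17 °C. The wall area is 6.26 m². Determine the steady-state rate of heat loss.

Treating each layer as a thermal resistance in series:
R_float glass = L/(kA) = 0.17/(0.97×6.26) = 0.028 K/W
R_phenolic foam = L/(kA) = 0.045/(0.0211×6.26) = 0.3407 K/W
R_total = 0.3687 K/W
Q = ΔT / R_total = 38 / 0.3687

Q ≈ 103 W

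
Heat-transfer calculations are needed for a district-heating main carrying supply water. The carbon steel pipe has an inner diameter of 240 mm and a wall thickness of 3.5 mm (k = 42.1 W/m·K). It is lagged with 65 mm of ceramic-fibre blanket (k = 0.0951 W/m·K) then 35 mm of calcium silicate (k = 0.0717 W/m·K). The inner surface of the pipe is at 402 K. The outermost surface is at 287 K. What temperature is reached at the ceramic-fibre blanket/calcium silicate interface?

For a radial system each layer contributes R = ln(r_out/r_in)/(2πkL); films add R = 1/(hA).
R_carbon steel pipe wall = ln(123.5/120)/(2π×42.1×1) = 1.087×10^-4 K/W
R_ceramic-fibre blanket = ln(188.5/123.5)/(2π×0.0951×1) = 0.7077 K/W
R_calcium silicate = ln(223.5/188.5)/(2π×0.0717×1) = 0.3781 K/W
R_total = 1.086 K/W
Q = ΔT/R_total = 115/1.086
Q = 106 W/m
T_interface = T_inner − Q·ΣR(inner→interface) = 402 − 106×0.7078

T ≈ 327 K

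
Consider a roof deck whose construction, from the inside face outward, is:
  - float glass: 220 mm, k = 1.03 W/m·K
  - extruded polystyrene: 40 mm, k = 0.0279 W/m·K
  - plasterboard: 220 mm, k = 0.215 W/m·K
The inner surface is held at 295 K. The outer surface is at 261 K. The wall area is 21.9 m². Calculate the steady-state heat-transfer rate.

Series thermal resistances:
R_float glass = L/(kA) = 0.22/(1.03×21.9) = 0.009753 K/W
R_extruded polystyrene = L/(kA) = 0.04/(0.0279×21.9) = 0.06547 K/W
R_plasterboard = L/(kA) = 0.22/(0.215×21.9) = 0.04672 K/W
R_total = 0.1219 K/W
Q = ΔT / R_total = 34 / 0.1219

Q ≈ 279 W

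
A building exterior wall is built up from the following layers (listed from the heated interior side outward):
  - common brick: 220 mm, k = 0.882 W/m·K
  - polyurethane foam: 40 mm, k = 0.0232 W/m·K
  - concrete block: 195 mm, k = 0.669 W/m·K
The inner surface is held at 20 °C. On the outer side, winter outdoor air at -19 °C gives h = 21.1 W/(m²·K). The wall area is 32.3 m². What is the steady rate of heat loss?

Treating each layer as a thermal resistance in series:
R_common brick = L/(kA) = 0.22/(0.882×32.3) = 0.007722 K/W
R_polyurethane foam = L/(kA) = 0.04/(0.0232×32.3) = 0.05338 K/W
R_concrete block = L/(kA) = 0.195/(0.669×32.3) = 0.009024 K/W
R_outer film = 1/(h_o·A) = 1/(21.1×32.3) = 0.001467 K/W
R_total = 0.07159 K/W
Q = ΔT / R_total = 39 / 0.07159

Q ≈ 545 W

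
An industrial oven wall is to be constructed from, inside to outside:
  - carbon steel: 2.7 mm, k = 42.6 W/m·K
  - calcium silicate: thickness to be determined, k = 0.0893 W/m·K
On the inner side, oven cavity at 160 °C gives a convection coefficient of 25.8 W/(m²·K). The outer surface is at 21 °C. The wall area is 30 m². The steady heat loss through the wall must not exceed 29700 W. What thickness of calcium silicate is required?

Using the resistance-network approach (series):
R_inner film = 1/(h_i·A) = 1/(25.8×30) = 0.001292 K/W
R_carbon steel = L/(kA) = 0.0027/(42.6×30) = 2.113×10^-6 K/W
Sum of the known resistances R_other = 0.001294 K/W
Required total resistance R_tot = ΔT/Q_allow = 139/29700 = 0.00468 K/W
R_calcium silicate = R_tot − R_other = 0.003386 K/W
L = R·k·A = 0.003386×0.0893×30

L ≈ 9.07 mm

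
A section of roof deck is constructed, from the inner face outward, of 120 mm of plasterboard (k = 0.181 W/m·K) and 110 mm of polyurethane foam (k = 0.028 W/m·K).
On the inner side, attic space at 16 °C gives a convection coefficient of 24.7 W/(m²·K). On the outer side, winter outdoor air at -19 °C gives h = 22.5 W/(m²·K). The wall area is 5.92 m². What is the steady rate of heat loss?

Thermal resistances in series:
R_inner film = 1/(h_i·A) = 1/(24.7×5.92) = 0.006839 K/W
R_plasterboard = L/(kA) = 0.12/(0.181×5.92) = 0.112 K/W
R_polyurethane foam = L/(kA) = 0.11/(0.028×5.92) = 0.6636 K/W
R_outer film = 1/(h_o·A) = 1/(22.5×5.92) = 0.007508 K/W
R_total = 0.7899 K/W
Q = ΔT / R_total = 35 / 0.7899

Q ≈ 44.3 W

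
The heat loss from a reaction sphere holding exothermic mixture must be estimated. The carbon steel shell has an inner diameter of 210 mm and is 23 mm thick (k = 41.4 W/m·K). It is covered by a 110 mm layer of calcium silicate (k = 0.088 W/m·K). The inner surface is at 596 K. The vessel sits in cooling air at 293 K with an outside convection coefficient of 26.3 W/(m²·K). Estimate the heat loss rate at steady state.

Q ≈ 91.2 W

For a spherical shell R = (1/r₁ − 1/r₂)/(4πk); film R = 1/(h·4πr²). In series:
R_carbon steel shell = (1/0.105 − 1/0.128)/(4π×41.4) = 0.003289 K/W
R_calcium silicate = (1/0.128 − 1/0.238)/(4π×0.088) = 3.265 K/W
R_outer film = 1/(h·4πr_o²) = 1/(26.3×4π×0.238²) = 0.05342 K/W
R_total = 3.322 K/W
Q = ΔT/R_total = 303/3.322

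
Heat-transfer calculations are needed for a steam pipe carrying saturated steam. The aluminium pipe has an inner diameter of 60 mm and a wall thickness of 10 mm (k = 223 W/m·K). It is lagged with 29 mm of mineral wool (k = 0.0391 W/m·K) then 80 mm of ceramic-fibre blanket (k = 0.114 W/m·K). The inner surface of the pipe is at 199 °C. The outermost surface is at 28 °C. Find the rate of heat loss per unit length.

Radial resistances (cylindrical: R_cond = ln(r_o/r_i)/(2πkL), R_conv = 1/(h·2πrL)):
R_aluminium pipe wall = ln(40/30)/(2π×223×1) = 2.053×10^-4 K/W
R_mineral wool = ln(69/40)/(2π×0.0391×1) = 2.219 K/W
R_ceramic-fibre blanket = ln(149/69)/(2π×0.114×1) = 1.075 K/W
R_total = 3.294 K/W
Q = ΔT/R_total = 171/3.294

q′ ≈ 51.9 W/m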